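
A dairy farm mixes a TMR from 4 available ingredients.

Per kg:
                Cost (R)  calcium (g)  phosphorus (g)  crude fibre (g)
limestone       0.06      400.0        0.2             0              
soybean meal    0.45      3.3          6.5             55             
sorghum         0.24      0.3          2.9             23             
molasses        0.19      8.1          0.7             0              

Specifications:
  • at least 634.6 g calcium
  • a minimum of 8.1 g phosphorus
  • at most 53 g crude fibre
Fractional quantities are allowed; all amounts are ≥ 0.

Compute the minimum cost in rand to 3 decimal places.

R0.941

Let x1 = kg of limestone, x2 = kg of soybean meal, x3 = kg of sorghum, x4 = kg of molasses.
min 0.06x1 + 0.45x2 + 0.24x3 + 0.19x4 s.t.:
  400x1 + 3.3x2 + 0.3x3 + 8.1x4 ≥ 634.6   (calcium)
  0.2x1 + 6.5x2 + 2.9x3 + 0.7x4 ≥ 8.1   (phosphorus)
  55x2 + 23x3 ≤ 53   (crude fibre)
  x1, x2, x3, x4 ≥ 0.
The minimum-cost mix takes nothing from sorghum — only limestone, soybean meal, molasses. Binding constraints: calcium, phosphorus, crude fibre.
Optimal quantities: limestone = 1.534 kg, soybean meal = 0.9636 kg, molasses = 2.185 kg.
Objective = 0.06·1.534 + 0.45·0.9636 + 0.19·2.185 = 0.94081.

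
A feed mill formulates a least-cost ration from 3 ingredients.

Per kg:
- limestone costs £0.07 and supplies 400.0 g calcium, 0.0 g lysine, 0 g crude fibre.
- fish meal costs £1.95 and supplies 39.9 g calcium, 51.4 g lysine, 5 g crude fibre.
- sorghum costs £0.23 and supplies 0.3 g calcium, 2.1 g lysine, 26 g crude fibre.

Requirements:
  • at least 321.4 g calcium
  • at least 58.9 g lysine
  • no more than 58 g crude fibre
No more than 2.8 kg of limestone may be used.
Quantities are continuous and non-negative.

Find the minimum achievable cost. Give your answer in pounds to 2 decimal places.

Let x1 = kg of limestone, x2 = kg of fish meal, x3 = kg of sorghum.
min 0.07x1 + 1.95x2 + 0.23x3 s.t.:
  400x1 + 39.9x2 + 0.3x3 ≥ 321.4   (calcium)
  51.4x2 + 2.1x3 ≥ 58.9   (lysine)
  5x2 + 26x3 ≤ 58   (crude fibre)
  x1 ≤ 2.8
  x1, x2, x3 ≥ 0.
At the optimum only limestone, fish meal are positive (sorghum = 0). There the calcium and lysine constraints are tight.
Solving gives x1 = 0.6892, x2 = 1.146.
Total cost: 0.07·0.6892 + 1.95·1.146 = 2.2829.

£2.28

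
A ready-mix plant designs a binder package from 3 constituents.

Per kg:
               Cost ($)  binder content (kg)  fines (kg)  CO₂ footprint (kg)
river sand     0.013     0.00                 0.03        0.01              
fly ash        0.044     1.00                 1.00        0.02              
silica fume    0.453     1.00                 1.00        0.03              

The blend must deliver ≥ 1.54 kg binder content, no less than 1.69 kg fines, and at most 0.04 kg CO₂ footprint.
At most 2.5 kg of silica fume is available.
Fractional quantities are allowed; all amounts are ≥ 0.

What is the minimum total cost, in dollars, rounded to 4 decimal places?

$0.0744

Treat it as an LP. Let x1 = kg of river sand, x2 = kg of fly ash, x3 = kg of silica fume.
Minimize 0.013x1 + 0.044x2 + 0.453x3 s.t.:
  1x2 + 1x3 ≥ 1.54   (binder content)
  0.03x1 + 1x2 + 1x3 ≥ 1.69   (fines)
  0.01x1 + 0.02x2 + 0.03x3 ≤ 0.04   (CO₂ footprint)
  x3 ≤ 2.5
  x1, x2, x3 ≥ 0.
The cheapest feasible vertex uses only fly ash; river sand, silica fume are not used. There the fines constraint is tight.
Solving gives x2 = 1.69.
Total cost: 0.044·1.69 = 0.074360.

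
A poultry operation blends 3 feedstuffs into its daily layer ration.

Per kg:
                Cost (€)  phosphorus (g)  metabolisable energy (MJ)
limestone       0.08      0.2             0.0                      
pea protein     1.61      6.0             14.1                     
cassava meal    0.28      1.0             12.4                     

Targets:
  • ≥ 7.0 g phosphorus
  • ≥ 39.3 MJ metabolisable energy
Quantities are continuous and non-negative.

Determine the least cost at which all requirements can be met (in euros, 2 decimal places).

Let x1 = kg of limestone, x2 = kg of pea protein, x3 = kg of cassava meal.
min 0.08x1 + 1.61x2 + 0.28x3 subject to:
  0.2x1 + 6x2 + 1x3 ≥ 7   (phosphorus)
  14.1x2 + 12.4x3 ≥ 39.3   (metabolisable energy)
  x1, x2, x3 ≥ 0.
At the optimum only pea protein, cassava meal are positive (limestone = 0). There the phosphorus and metabolisable energy constraints are tight.
That vertex is x2 = 0.7877, x3 = 2.274.
Objective = 1.61·0.7877 + 0.28·2.274 = 1.9049.

€1.90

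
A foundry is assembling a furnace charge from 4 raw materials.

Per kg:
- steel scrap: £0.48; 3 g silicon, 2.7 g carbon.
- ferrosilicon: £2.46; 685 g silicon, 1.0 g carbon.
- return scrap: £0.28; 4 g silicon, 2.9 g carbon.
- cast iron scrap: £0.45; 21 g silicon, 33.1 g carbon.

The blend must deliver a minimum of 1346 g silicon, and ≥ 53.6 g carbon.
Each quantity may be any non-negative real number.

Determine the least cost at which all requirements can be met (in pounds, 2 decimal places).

Set it up as a linear program. Let x1 = kg of steel scrap, x2 = kg of ferrosilicon, x3 = kg of return scrap, x4 = kg of cast iron scrap.
Minimize 0.48x1 + 2.46x2 + 0.28x3 + 0.45x4 with:
  3x1 + 685x2 + 4x3 + 21x4 ≥ 1346   (silicon)
  2.7x1 + 1x2 + 2.9x3 + 33.1x4 ≥ 53.6   (carbon)
  x1, x2, x3, x4 ≥ 0.
The cheapest feasible vertex uses only ferrosilicon, cast iron scrap; steel scrap, return scrap are not used. Binding constraints: silicon and carbon.
Optimal quantities: ferrosilicon = 1.917 kg, cast iron scrap = 1.561 kg.
Total cost: 2.46·1.917 + 0.45·1.561 = 5.4183.

£5.42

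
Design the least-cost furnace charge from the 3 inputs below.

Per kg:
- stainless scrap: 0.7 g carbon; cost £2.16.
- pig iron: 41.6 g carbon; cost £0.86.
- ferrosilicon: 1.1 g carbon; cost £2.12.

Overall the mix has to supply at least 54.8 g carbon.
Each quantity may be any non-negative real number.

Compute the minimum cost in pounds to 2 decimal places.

£1.13

Set it up as a linear program. Let x1 = kg of stainless scrap, x2 = kg of pig iron, x3 = kg of ferrosilicon.
min 2.16x1 + 0.86x2 + 2.12x3 subject to:
  0.7x1 + 41.6x2 + 1.1x3 ≥ 54.8   (carbon)
  x1, x2, x3 ≥ 0.
The minimum-cost mix takes nothing from stainless scrap, ferrosilicon — only pig iron. The carbon requirement is met with equality.
Optimal quantities: pig iron = 1.317 kg.
Objective = 0.86·1.317 = 1.1326.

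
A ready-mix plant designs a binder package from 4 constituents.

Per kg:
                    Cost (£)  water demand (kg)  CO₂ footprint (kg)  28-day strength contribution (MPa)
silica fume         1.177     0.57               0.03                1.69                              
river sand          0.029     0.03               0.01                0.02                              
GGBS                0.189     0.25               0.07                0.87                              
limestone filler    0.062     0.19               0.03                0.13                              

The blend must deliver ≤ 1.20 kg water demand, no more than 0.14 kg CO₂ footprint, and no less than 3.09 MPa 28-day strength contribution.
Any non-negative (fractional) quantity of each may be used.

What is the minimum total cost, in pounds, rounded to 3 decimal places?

£1.501

Treat it as an LP. Let x1 = kg of silica fume, x2 = kg of river sand, x3 = kg of GGBS, x4 = kg of limestone filler.
min 1.177x1 + 0.029x2 + 0.189x3 + 0.062x4 subject to:
  0.57x1 + 0.03x2 + 0.25x3 + 0.19x4 ≤ 1.2   (water demand)
  0.03x1 + 0.01x2 + 0.07x3 + 0.03x4 ≤ 0.14   (CO₂ footprint)
  1.69x1 + 0.02x2 + 0.87x3 + 0.13x4 ≥ 3.09   (28-day strength contribution)
  x1, x2, x3, x4 ≥ 0.
The optimal basis is {silica fume, GGBS}; river sand, limestone filler drop out. Binding constraints: CO₂ footprint and 28-day strength contribution.
So silica fume = 1.025 kg, GGBS = 1.561 kg.
Hence cost = 1.177·1.025 + 0.189·1.561 = £1.50145.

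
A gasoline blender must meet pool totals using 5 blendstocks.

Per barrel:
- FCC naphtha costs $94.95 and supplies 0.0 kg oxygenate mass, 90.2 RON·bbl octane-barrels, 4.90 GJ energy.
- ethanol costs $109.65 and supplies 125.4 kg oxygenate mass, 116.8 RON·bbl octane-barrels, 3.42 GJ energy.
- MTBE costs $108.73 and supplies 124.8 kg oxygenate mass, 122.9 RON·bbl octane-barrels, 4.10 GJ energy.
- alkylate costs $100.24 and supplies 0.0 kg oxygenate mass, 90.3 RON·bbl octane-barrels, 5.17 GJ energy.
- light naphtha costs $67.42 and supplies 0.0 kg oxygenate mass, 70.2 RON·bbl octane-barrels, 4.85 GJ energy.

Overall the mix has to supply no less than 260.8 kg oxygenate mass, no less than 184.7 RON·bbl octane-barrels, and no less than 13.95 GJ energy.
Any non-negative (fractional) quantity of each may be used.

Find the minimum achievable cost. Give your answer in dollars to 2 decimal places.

Let x1 = barrels of FCC naphtha, x2 = barrels of ethanol, x3 = barrels of MTBE, x4 = barrels of alkylate, x5 = barrels of light naphtha.
Minimise 94.95x1 + 109.65x2 + 108.73x3 + 100.24x4 + 67.42x5 with:
  125.4x2 + 124.8x3 ≥ 260.8   (oxygenate mass)
  90.2x1 + 116.8x2 + 122.9x3 + 90.3x4 + 70.2x5 ≥ 184.7   (octane-barrels)
  4.9x1 + 3.42x2 + 4.1x3 + 5.17x4 + 4.85x5 ≥ 13.95   (energy)
  x1, x2, x3, x4, x5 ≥ 0.
The minimum-cost mix takes nothing from FCC naphtha, ethanol, alkylate — only MTBE, light naphtha. There the oxygenate mass and energy constraints are tight.
So MTBE = 2.0897 barrels, light naphtha = 1.1097 barrels.
Hence cost = 108.73·2.0897 + 67.42·1.1097 = $302.0291.

$302.03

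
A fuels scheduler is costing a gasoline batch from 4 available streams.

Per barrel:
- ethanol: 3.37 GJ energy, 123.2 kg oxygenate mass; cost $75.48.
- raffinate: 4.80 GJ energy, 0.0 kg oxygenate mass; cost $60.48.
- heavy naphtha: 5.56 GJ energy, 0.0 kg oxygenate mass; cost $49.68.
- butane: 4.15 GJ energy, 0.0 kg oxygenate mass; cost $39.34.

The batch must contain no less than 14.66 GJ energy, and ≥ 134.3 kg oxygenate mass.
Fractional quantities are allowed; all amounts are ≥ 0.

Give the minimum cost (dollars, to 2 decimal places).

$180.45

Let x1 = barrels of ethanol, x2 = barrels of raffinate, x3 = barrels of heavy naphtha, x4 = barrels of butane.
Minimise 75.48x1 + 60.48x2 + 49.68x3 + 39.34x4 subject to:
  3.37x1 + 4.8x2 + 5.56x3 + 4.15x4 ≥ 14.66   (energy)
  123.2x1 ≥ 134.3   (oxygenate mass)
  x1, x2, x3, x4 ≥ 0.
At the optimum only ethanol, heavy naphtha are positive (raffinate, butane = 0). Binding constraints: energy and oxygenate mass.
That vertex is x1 = 1.0901, x3 = 1.976.
Cost = 75.48·1.0901 + 49.68·1.976 = 180.4484.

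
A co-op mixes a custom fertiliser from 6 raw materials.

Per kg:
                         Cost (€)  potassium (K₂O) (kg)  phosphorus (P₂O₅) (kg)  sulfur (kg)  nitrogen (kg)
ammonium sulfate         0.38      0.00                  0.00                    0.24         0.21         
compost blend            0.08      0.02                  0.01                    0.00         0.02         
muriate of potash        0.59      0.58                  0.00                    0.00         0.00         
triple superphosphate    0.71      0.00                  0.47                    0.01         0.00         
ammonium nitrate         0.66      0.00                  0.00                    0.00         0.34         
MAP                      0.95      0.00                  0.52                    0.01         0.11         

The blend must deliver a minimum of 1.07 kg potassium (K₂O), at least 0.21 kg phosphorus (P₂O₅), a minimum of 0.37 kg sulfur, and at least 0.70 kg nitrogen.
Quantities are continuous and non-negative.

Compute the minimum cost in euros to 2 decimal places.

€2.66

Set it up as a linear program. Let x1 = kg of ammonium sulfate, x2 = kg of compost blend, x3 = kg of muriate of potash, x4 = kg of triple superphosphate, x5 = kg of ammonium nitrate, x6 = kg of MAP.
min 0.38x1 + 0.08x2 + 0.59x3 + 0.71x4 + 0.66x5 + 0.95x6 s.t.:
  0.02x2 + 0.58x3 ≥ 1.07   (potassium (K₂O))
  0.01x2 + 0.47x4 + 0.52x6 ≥ 0.21   (phosphorus (P₂O₅))
  0.24x1 + 0.01x4 + 0.01x6 ≥ 0.37   (sulfur)
  0.21x1 + 0.02x2 + 0.34x5 + 0.11x6 ≥ 0.7   (nitrogen)
  x1, x2, x3, x4, x5, x6 ≥ 0.
The cheapest feasible vertex uses only ammonium sulfate, muriate of potash, MAP; compost blend, triple superphosphate, ammonium nitrate are not used. There the potassium (K₂O), phosphorus (P₂O₅), nitrogen constraints are tight.
So ammonium sulfate = 3.122 kg, muriate of potash = 1.845 kg, MAP = 0.4038 kg.
Cost = 0.38·3.122 + 0.59·1.845 + 0.95·0.4038 = 2.6585.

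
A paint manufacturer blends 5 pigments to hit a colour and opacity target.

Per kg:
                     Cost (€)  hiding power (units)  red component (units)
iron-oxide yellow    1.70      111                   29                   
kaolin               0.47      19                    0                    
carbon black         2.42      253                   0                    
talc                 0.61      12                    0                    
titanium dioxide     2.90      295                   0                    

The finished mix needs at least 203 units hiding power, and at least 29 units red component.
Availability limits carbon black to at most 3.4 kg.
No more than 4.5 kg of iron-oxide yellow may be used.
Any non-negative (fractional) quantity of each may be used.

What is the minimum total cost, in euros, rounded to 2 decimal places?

€2.58

Let x1 = kg of iron-oxide yellow, x2 = kg of kaolin, x3 = kg of carbon black, x4 = kg of talc, x5 = kg of titanium dioxide.
min 1.7x1 + 0.47x2 + 2.42x3 + 0.61x4 + 2.9x5 with:
  111x1 + 19x2 + 253x3 + 12x4 + 295x5 ≥ 203   (hiding power)
  29x1 ≥ 29   (red component)
  x3 ≤ 3.4
  x1 ≤ 4.5
  x1, x2, x3, x4, x5 ≥ 0.
The minimum-cost mix takes nothing from kaolin, talc, titanium dioxide — only iron-oxide yellow, carbon black. The hiding power and red component requirements are met with equality.
That vertex is x1 = 1, x3 = 0.3636.
Hence cost = 1.7·1 + 2.42·0.3636 = €2.5799.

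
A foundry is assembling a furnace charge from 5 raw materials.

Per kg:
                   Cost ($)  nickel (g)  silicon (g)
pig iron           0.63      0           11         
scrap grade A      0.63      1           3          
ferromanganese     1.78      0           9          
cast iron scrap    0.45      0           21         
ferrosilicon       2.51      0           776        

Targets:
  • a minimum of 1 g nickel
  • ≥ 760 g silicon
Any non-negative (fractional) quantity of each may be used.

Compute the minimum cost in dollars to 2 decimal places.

$3.08

Treat it as an LP. Let x1 = kg of pig iron, x2 = kg of scrap grade A, x3 = kg of ferromanganese, x4 = kg of cast iron scrap, x5 = kg of ferrosilicon.
min 0.63x1 + 0.63x2 + 1.78x3 + 0.45x4 + 2.51x5 with:
  1x2 ≥ 1   (nickel)
  11x1 + 3x2 + 9x3 + 21x4 + 776x5 ≥ 760   (silicon)
  x1, x2, x3, x4, x5 ≥ 0.
At the optimum only scrap grade A, ferrosilicon are positive (pig iron, ferromanganese, cast iron scrap = 0). The nickel and silicon requirements are met with equality.
That vertex is x2 = 1, x5 = 0.9755.
Cost = 0.63·1 + 2.51·0.9755 = 3.0785.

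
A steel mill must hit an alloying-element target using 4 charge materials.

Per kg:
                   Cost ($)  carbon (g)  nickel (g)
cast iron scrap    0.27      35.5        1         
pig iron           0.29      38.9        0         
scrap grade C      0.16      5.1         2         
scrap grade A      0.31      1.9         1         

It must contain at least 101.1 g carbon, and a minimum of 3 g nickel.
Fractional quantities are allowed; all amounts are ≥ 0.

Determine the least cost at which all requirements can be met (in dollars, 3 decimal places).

Let x1 = kg of cast iron scrap, x2 = kg of pig iron, x3 = kg of scrap grade C, x4 = kg of scrap grade A.
Minimize 0.27x1 + 0.29x2 + 0.16x3 + 0.31x4 subject to:
  35.5x1 + 38.9x2 + 5.1x3 + 1.9x4 ≥ 101.1   (carbon)
  1x1 + 2x3 + 1x4 ≥ 3   (nickel)
  x1, x2, x3, x4 ≥ 0.
The minimum-cost mix takes nothing from pig iron, scrap grade A — only cast iron scrap, scrap grade C. Binding constraints: carbon and nickel.
That vertex is x1 = 2.836, x3 = 0.08194.
Hence cost = 0.27·2.836 + 0.16·0.08194 = $0.77883.

$0.779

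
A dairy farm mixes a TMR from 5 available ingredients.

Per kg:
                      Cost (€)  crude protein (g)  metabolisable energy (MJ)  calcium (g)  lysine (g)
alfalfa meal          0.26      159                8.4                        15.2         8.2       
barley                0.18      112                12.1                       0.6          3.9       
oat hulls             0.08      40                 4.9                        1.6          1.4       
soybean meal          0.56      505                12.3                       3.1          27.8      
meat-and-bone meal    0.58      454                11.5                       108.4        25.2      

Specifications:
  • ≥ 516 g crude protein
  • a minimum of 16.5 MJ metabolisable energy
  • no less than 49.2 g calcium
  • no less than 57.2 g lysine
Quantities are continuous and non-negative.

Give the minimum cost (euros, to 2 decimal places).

€1.18

Let x1 = kg of alfalfa meal, x2 = kg of barley, x3 = kg of oat hulls, x4 = kg of soybean meal, x5 = kg of meat-and-bone meal.
Minimize 0.26x1 + 0.18x2 + 0.08x3 + 0.56x4 + 0.58x5 subject to:
  159x1 + 112x2 + 40x3 + 505x4 + 454x5 ≥ 516   (crude protein)
  8.4x1 + 12.1x2 + 4.9x3 + 12.3x4 + 11.5x5 ≥ 16.5   (metabolisable energy)
  15.2x1 + 0.6x2 + 1.6x3 + 3.1x4 + 108.4x5 ≥ 49.2   (calcium)
  8.2x1 + 3.9x2 + 1.4x3 + 27.8x4 + 25.2x5 ≥ 57.2   (lysine)
  x1, x2, x3, x4, x5 ≥ 0.
The cheapest feasible vertex uses only soybean meal, meat-and-bone meal; alfalfa meal, barley, oat hulls are not used. Binding constraints: calcium and lysine.
So soybean meal = 1.69 kg, meat-and-bone meal = 0.4055 kg.
Hence cost = 0.56·1.69 + 0.58·0.4055 = €1.1816.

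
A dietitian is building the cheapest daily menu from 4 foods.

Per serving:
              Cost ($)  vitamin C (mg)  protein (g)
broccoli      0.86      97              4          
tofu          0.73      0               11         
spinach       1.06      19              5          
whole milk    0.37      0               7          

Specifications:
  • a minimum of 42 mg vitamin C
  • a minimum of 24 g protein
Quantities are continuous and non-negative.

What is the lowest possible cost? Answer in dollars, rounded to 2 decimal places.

Treat it as an LP. Let x1 = servings of broccoli, x2 = servings of tofu, x3 = servings of spinach, x4 = servings of whole milk.
Minimize 0.86x1 + 0.73x2 + 1.06x3 + 0.37x4 s.t.:
  97x1 + 19x3 ≥ 42   (vitamin C)
  4x1 + 11x2 + 5x3 + 7x4 ≥ 24   (protein)
  x1, x2, x3, x4 ≥ 0.
The minimum-cost mix takes nothing from tofu, spinach — only broccoli, whole milk. There the vitamin C and protein constraints are tight.
So broccoli = 0.433 servings, whole milk = 3.181 servings.
Cost = 0.86·0.433 + 0.37·3.181 = 1.5494.

$1.55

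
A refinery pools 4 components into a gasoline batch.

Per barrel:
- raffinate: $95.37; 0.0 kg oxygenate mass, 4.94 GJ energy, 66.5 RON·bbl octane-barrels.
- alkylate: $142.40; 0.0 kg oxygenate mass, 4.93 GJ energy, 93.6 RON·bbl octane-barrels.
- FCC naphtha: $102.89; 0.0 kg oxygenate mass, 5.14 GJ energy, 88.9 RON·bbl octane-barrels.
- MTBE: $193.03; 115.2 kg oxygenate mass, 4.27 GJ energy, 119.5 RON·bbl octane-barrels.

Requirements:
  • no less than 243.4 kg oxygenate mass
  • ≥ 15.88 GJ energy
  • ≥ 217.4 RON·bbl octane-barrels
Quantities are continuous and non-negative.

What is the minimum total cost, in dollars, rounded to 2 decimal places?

Let x1 = barrels of raffinate, x2 = barrels of alkylate, x3 = barrels of FCC naphtha, x4 = barrels of MTBE.
Minimise 95.37x1 + 142.4x2 + 102.89x3 + 193.03x4 s.t.:
  115.2x4 ≥ 243.4   (oxygenate mass)
  4.94x1 + 4.93x2 + 5.14x3 + 4.27x4 ≥ 15.88   (energy)
  66.5x1 + 93.6x2 + 88.9x3 + 119.5x4 ≥ 217.4   (octane-barrels)
  x1, x2, x3, x4 ≥ 0.
The cheapest feasible vertex uses only raffinate, MTBE; alkylate, FCC naphtha are not used. Binding constraints: oxygenate mass and energy.
Solving gives x1 = 1.3883, x4 = 2.1128.
Cost = 95.37·1.3883 + 193.03·2.1128 = 540.2360.

$540.24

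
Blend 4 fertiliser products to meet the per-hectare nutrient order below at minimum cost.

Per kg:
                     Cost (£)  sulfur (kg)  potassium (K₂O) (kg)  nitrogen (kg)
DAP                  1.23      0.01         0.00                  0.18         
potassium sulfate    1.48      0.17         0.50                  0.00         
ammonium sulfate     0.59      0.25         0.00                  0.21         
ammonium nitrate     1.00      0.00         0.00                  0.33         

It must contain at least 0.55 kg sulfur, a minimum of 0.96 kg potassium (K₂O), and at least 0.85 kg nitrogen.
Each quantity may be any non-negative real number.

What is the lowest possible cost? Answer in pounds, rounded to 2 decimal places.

£5.23

Set it up as a linear program. Let x1 = kg of DAP, x2 = kg of potassium sulfate, x3 = kg of ammonium sulfate, x4 = kg of ammonium nitrate.
Minimize 1.23x1 + 1.48x2 + 0.59x3 + 1x4 with:
  0.01x1 + 0.17x2 + 0.25x3 ≥ 0.55   (sulfur)
  0.5x2 ≥ 0.96   (potassium (K₂O))
  0.18x1 + 0.21x3 + 0.33x4 ≥ 0.85   (nitrogen)
  x1, x2, x3, x4 ≥ 0.
The optimal basis is {potassium sulfate, ammonium sulfate}; DAP, ammonium nitrate drop out. There the potassium (K₂O) and nitrogen constraints are tight.
Solving gives x2 = 1.92, x3 = 4.048.
Total cost: 1.48·1.92 + 0.59·4.048 = 5.2299.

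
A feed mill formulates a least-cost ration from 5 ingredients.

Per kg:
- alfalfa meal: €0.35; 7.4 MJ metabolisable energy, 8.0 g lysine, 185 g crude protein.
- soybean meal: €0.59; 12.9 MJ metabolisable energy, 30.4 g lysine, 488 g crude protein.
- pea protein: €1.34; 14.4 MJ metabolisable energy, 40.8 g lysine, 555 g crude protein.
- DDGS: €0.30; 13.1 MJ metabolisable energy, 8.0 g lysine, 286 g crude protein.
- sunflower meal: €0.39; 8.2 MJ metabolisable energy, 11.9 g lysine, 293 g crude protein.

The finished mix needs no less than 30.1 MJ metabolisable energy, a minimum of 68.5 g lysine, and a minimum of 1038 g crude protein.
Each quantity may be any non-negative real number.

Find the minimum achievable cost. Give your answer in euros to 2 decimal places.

€1.34

Let x1 = kg of alfalfa meal, x2 = kg of soybean meal, x3 = kg of pea protein, x4 = kg of DDGS, x5 = kg of sunflower meal.
min 0.35x1 + 0.59x2 + 1.34x3 + 0.3x4 + 0.39x5 with:
  7.4x1 + 12.9x2 + 14.4x3 + 13.1x4 + 8.2x5 ≥ 30.1   (metabolisable energy)
  8x1 + 30.4x2 + 40.8x3 + 8x4 + 11.9x5 ≥ 68.5   (lysine)
  185x1 + 488x2 + 555x3 + 286x4 + 293x5 ≥ 1038   (crude protein)
  x1, x2, x3, x4, x5 ≥ 0.
At the optimum only soybean meal, DDGS are positive (alfalfa meal, pea protein, sunflower meal = 0). The metabolisable energy and lysine requirements are met with equality.
That vertex is x2 = 2.225, x4 = 0.1064.
Objective = 0.59·2.225 + 0.3·0.1064 = 1.3447.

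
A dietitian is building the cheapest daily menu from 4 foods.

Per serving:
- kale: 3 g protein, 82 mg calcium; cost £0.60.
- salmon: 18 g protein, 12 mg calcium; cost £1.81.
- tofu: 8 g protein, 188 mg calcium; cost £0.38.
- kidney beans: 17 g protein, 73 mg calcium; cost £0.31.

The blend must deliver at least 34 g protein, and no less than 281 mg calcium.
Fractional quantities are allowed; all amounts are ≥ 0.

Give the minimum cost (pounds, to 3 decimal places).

£0.826

Treat it as an LP. Let x1 = servings of kale, x2 = servings of salmon, x3 = servings of tofu, x4 = servings of kidney beans.
min 0.6x1 + 1.81x2 + 0.38x3 + 0.31x4 s.t.:
  3x1 + 18x2 + 8x3 + 17x4 ≥ 34   (protein)
  82x1 + 12x2 + 188x3 + 73x4 ≥ 281   (calcium)
  x1, x2, x3, x4 ≥ 0.
The cheapest feasible vertex uses only tofu, kidney beans; kale, salmon are not used. The protein and calcium requirements are met with equality.
That vertex is x3 = 0.8786, x4 = 1.587.
Total cost: 0.38·0.8786 + 0.31·1.587 = 0.82584.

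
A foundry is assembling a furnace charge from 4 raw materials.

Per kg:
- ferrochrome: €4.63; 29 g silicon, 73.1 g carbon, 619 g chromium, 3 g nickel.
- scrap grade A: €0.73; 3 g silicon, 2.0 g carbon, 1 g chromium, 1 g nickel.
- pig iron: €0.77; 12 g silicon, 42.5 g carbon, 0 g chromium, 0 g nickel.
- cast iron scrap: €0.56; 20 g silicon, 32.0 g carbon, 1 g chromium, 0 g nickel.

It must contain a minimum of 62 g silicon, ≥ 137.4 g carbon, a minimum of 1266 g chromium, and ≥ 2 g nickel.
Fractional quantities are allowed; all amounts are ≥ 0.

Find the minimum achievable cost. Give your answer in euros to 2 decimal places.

Let x1 = kg of ferrochrome, x2 = kg of scrap grade A, x3 = kg of pig iron, x4 = kg of cast iron scrap.
Minimize 4.63x1 + 0.73x2 + 0.77x3 + 0.56x4 subject to:
  29x1 + 3x2 + 12x3 + 20x4 ≥ 62   (silicon)
  73.1x1 + 2x2 + 42.5x3 + 32x4 ≥ 137.4   (carbon)
  619x1 + 1x2 + 1x4 ≥ 1266   (chromium)
  3x1 + 1x2 ≥ 2   (nickel)
  x1, x2, x3, x4 ≥ 0.
At the optimum only ferrochrome, cast iron scrap are positive (scrap grade A, pig iron = 0). Binding constraints: silicon and chromium.
That vertex is x1 = 2.045, x4 = 0.1347.
Objective = 4.63·2.045 + 0.56·0.1347 = 9.5438.

€9.54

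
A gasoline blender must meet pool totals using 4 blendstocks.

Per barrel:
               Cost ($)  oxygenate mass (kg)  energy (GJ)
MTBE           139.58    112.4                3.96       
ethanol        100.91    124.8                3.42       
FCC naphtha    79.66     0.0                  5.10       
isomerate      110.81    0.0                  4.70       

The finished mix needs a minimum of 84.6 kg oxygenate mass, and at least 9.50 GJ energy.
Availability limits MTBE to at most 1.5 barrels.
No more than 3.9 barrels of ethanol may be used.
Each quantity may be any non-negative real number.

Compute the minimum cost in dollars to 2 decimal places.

$180.58

Let x1 = barrels of MTBE, x2 = barrels of ethanol, x3 = barrels of FCC naphtha, x4 = barrels of isomerate.
Minimise 139.58x1 + 100.91x2 + 79.66x3 + 110.81x4 subject to:
  112.4x1 + 124.8x2 ≥ 84.6   (oxygenate mass)
  3.96x1 + 3.42x2 + 5.1x3 + 4.7x4 ≥ 9.5   (energy)
  x1 ≤ 1.5
  x2 ≤ 3.9
  x1, x2, x3, x4 ≥ 0.
At the optimum only ethanol, FCC naphtha are positive (MTBE, isomerate = 0). Binding constraints: oxygenate mass and energy.
So ethanol = 0.67788 barrels, FCC naphtha = 1.4082 barrels.
Hence cost = 100.91·0.67788 + 79.66·1.4082 = $180.5821.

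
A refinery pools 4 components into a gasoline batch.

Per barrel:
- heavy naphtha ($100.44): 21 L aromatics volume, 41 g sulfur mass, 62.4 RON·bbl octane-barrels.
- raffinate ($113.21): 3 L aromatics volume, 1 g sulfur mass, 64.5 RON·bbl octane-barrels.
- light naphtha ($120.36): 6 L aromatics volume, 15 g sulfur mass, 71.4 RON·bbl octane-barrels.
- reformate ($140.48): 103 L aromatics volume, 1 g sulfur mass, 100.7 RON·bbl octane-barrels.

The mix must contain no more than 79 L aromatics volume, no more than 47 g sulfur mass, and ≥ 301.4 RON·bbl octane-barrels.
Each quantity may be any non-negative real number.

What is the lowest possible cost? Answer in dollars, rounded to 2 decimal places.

Let x1 = barrels of heavy naphtha, x2 = barrels of raffinate, x3 = barrels of light naphtha, x4 = barrels of reformate.
Minimise 100.44x1 + 113.21x2 + 120.36x3 + 140.48x4 with:
  21x1 + 3x2 + 6x3 + 103x4 ≤ 79   (aromatics volume)
  41x1 + 1x2 + 15x3 + 1x4 ≤ 47   (sulfur mass)
  62.4x1 + 64.5x2 + 71.4x3 + 100.7x4 ≥ 301.4   (octane-barrels)
  x1, x2, x3, x4 ≥ 0.
The optimal basis is {raffinate, light naphtha, reformate}; heavy naphtha drops out. There the aromatics volume, sulfur mass, octane-barrels constraints are tight.
So raffinate = 0.3732 barrels, light naphtha = 3.07 barrels, reformate = 0.5773 barrels.
Cost = 113.21·0.3732 + 120.36·3.07 + 140.48·0.5773 = 492.8543.

$492.85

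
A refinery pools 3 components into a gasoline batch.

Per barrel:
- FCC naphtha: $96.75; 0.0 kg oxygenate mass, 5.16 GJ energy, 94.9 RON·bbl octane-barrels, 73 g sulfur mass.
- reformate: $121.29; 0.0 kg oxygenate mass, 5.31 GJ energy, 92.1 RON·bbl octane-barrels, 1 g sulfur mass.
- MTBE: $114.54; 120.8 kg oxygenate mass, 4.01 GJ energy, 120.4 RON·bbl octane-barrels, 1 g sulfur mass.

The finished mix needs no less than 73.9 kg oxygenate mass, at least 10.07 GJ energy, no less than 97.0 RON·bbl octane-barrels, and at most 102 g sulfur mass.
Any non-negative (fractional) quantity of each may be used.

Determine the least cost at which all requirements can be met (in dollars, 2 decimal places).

Let x1 = barrels of FCC naphtha, x2 = barrels of reformate, x3 = barrels of MTBE.
min 96.75x1 + 121.29x2 + 114.54x3 with:
  120.8x3 ≥ 73.9   (oxygenate mass)
  5.16x1 + 5.31x2 + 4.01x3 ≥ 10.07   (energy)
  94.9x1 + 92.1x2 + 120.4x3 ≥ 97   (octane-barrels)
  73x1 + 1x2 + 1x3 ≤ 102   (sulfur mass)
  x1, x2, x3 ≥ 0.
All 3 inputs are positive at the optimum. The oxygenate mass, energy, sulfur mass requirements are met with equality.
Optimal quantities: FCC naphtha = 1.3877 barrels, reformate = 0.085935 barrels, MTBE = 0.61175 barrels.
Objective = 96.75·1.3877 + 121.29·0.085935 + 114.54·0.61175 = 214.7529.

$214.75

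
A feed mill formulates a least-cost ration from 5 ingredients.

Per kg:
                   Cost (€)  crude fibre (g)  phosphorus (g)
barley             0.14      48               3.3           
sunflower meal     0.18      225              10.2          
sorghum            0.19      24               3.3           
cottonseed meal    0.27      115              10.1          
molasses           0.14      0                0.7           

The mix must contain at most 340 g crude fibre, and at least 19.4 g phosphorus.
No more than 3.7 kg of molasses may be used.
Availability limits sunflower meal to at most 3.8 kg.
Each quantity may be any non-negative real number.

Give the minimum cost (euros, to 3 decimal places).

Let x1 = kg of barley, x2 = kg of sunflower meal, x3 = kg of sorghum, x4 = kg of cottonseed meal, x5 = kg of molasses.
min 0.14x1 + 0.18x2 + 0.19x3 + 0.27x4 + 0.14x5 with:
  48x1 + 225x2 + 24x3 + 115x4 ≤ 340   (crude fibre)
  3.3x1 + 10.2x2 + 3.3x3 + 10.1x4 + 0.7x5 ≥ 19.4   (phosphorus)
  x5 ≤ 3.7
  x2 ≤ 3.8
  x1, x2, x3, x4, x5 ≥ 0.
The cheapest feasible vertex uses only sunflower meal, cottonseed meal; barley, sorghum, molasses are not used. There the crude fibre and phosphorus constraints are tight.
That vertex is x2 = 1.094, x4 = 0.8158.
Cost = 0.18·1.094 + 0.27·0.8158 = 0.41719.

€0.417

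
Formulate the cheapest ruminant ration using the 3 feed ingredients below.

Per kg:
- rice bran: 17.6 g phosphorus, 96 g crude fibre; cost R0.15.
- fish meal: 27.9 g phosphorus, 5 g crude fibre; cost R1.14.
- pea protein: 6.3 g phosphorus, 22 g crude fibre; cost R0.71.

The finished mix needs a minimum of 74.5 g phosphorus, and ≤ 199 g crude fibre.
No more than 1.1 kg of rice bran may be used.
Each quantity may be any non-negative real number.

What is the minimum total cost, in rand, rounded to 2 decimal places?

R2.42

This is a linear program. Let x1 = kg of rice bran, x2 = kg of fish meal, x3 = kg of pea protein.
min 0.15x1 + 1.14x2 + 0.71x3 with:
  17.6x1 + 27.9x2 + 6.3x3 ≥ 74.5   (phosphorus)
  96x1 + 5x2 + 22x3 ≤ 199   (crude fibre)
  x1 ≤ 1.1
  x1, x2, x3 ≥ 0.
The optimal basis is {rice bran, fish meal}; pea protein drops out. There the phosphorus and the rice bran cap constraints are tight.
That vertex is x1 = 1.1, x2 = 1.976.
Objective = 0.15·1.1 + 1.14·1.976 = 2.4176.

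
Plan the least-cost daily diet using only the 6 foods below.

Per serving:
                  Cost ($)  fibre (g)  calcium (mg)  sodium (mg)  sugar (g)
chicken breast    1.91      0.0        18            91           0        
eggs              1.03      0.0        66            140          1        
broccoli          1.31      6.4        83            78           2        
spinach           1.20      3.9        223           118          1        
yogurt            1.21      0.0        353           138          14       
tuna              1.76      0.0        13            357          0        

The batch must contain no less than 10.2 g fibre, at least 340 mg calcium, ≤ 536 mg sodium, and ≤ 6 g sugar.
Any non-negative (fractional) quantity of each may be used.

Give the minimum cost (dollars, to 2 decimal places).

$2.57

Let x1 = servings of chicken breast, x2 = servings of eggs, x3 = servings of broccoli, x4 = servings of spinach, x5 = servings of yogurt, x6 = servings of tuna.
Minimise 1.91x1 + 1.03x2 + 1.31x3 + 1.2x4 + 1.21x5 + 1.76x6 s.t.:
  6.4x3 + 3.9x4 ≥ 10.2   (fibre)
  18x1 + 66x2 + 83x3 + 223x4 + 353x5 + 13x6 ≥ 340   (calcium)
  91x1 + 140x2 + 78x3 + 118x4 + 138x5 + 357x6 ≤ 536   (sodium)
  1x2 + 2x3 + 1x4 + 14x5 ≤ 6   (sugar)
  x1, x2, x3, x4, x5, x6 ≥ 0.
At the optimum only broccoli, spinach are positive (chicken breast, eggs, yogurt, tuna = 0). The fibre and calcium requirements are met with equality.
Solving gives x3 = 0.8596, x4 = 1.205.
Objective = 1.31·0.8596 + 1.2·1.205 = 2.5721.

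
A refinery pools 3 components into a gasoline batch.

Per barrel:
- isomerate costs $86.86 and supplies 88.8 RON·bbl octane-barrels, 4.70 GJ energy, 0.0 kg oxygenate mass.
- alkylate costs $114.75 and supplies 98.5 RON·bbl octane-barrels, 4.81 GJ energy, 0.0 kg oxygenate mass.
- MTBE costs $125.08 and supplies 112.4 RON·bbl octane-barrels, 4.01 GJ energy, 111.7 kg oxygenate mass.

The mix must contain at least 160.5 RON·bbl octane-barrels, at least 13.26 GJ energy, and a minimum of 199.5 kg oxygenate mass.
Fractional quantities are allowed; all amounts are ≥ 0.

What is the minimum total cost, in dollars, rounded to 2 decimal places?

This is a linear program. Let x1 = barrels of isomerate, x2 = barrels of alkylate, x3 = barrels of MTBE.
Minimise 86.86x1 + 114.75x2 + 125.08x3 with:
  88.8x1 + 98.5x2 + 112.4x3 ≥ 160.5   (octane-barrels)
  4.7x1 + 4.81x2 + 4.01x3 ≥ 13.26   (energy)
  111.7x3 ≥ 199.5   (oxygenate mass)
  x1, x2, x3 ≥ 0.
The cheapest feasible vertex uses only isomerate, MTBE; alkylate is not used. The energy and oxygenate mass requirements are met with equality.
So isomerate = 1.2974 barrels, MTBE = 1.786 barrels.
Total cost: 86.86·1.2974 + 125.08·1.786 = 336.08504.

$336.09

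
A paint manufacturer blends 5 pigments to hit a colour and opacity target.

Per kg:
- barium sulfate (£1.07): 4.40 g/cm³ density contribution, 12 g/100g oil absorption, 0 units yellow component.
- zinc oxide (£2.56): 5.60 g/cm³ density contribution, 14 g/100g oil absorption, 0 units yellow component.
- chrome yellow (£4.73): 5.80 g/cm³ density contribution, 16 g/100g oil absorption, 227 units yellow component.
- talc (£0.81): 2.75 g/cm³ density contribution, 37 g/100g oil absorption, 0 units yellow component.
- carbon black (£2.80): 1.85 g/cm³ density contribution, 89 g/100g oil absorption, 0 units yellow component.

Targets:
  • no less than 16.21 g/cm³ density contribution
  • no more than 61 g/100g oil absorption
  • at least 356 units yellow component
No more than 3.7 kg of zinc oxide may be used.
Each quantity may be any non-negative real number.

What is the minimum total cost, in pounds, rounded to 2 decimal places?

Set it up as a linear program. Let x1 = kg of barium sulfate, x2 = kg of zinc oxide, x3 = kg of chrome yellow, x4 = kg of talc, x5 = kg of carbon black.
min 1.07x1 + 2.56x2 + 4.73x3 + 0.81x4 + 2.8x5 with:
  4.4x1 + 5.6x2 + 5.8x3 + 2.75x4 + 1.85x5 ≥ 16.21   (density contribution)
  12x1 + 14x2 + 16x3 + 37x4 + 89x5 ≤ 61   (oil absorption)
  227x3 ≥ 356   (yellow component)
  x2 ≤ 3.7
  x1, x2, x3, x4, x5 ≥ 0.
At the optimum only barium sulfate, chrome yellow are positive (zinc oxide, talc, carbon black = 0). Binding constraints: density contribution and yellow component.
Solving gives x1 = 1.617, x3 = 1.568.
Objective = 1.07·1.617 + 4.73·1.568 = 9.1468.

£9.15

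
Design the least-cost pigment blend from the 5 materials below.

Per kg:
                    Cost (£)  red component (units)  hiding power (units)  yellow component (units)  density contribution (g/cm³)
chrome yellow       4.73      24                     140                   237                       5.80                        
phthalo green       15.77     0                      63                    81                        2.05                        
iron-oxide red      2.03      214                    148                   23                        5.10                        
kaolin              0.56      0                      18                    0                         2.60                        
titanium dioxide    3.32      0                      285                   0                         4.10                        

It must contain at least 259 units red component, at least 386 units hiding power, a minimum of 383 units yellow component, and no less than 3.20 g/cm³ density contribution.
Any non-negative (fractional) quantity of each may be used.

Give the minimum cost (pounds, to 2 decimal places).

£9.51

This is a linear program. Let x1 = kg of chrome yellow, x2 = kg of phthalo green, x3 = kg of iron-oxide red, x4 = kg of kaolin, x5 = kg of titanium dioxide.
Minimize 4.73x1 + 15.77x2 + 2.03x3 + 0.56x4 + 3.32x5 s.t.:
  24x1 + 214x3 ≥ 259   (red component)
  140x1 + 63x2 + 148x3 + 18x4 + 285x5 ≥ 386   (hiding power)
  237x1 + 81x2 + 23x3 ≥ 383   (yellow component)
  5.8x1 + 2.05x2 + 5.1x3 + 2.6x4 + 4.1x5 ≥ 3.2   (density contribution)
  x1, x2, x3, x4, x5 ≥ 0.
The cheapest feasible vertex uses only chrome yellow, iron-oxide red, titanium dioxide; phthalo green, kaolin are not used. There the red component, hiding power, yellow component constraints are tight.
So chrome yellow = 1.515 kg, iron-oxide red = 1.04 kg, titanium dioxide = 0.06988 kg.
Total cost: 4.73·1.515 + 2.03·1.04 + 3.32·0.06988 = 9.5092.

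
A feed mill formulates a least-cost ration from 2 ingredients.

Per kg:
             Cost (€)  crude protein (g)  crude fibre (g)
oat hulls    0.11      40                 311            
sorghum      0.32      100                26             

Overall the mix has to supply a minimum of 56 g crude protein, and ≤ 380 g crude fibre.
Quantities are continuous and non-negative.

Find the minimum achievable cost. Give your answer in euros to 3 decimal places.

€0.157

Set it up as a linear program. Let x1 = kg of oat hulls, x2 = kg of sorghum.
Minimize 0.11x1 + 0.32x2 s.t.:
  40x1 + 100x2 ≥ 56   (crude protein)
  311x1 + 26x2 ≤ 380   (crude fibre)
  x1, x2 ≥ 0.
Both inputs are positive at the optimum. Binding constraints: crude protein and crude fibre.
So oat hulls = 1.216 kg, sorghum = 0.07372 kg.
Cost = 0.11·1.216 + 0.32·0.07372 = 0.15735.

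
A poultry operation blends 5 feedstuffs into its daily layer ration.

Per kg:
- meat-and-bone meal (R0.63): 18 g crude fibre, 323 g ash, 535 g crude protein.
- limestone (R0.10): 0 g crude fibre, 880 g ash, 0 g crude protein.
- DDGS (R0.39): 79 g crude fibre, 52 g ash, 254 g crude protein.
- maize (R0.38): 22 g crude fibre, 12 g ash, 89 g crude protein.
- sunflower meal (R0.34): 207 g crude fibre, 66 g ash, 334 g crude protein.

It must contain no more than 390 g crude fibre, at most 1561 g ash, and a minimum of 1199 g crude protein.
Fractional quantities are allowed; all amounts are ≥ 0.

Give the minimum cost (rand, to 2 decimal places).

R1.32

Treat it as an LP. Let x1 = kg of meat-and-bone meal, x2 = kg of limestone, x3 = kg of DDGS, x4 = kg of maize, x5 = kg of sunflower meal.
min 0.63x1 + 0.1x2 + 0.39x3 + 0.38x4 + 0.34x5 s.t.:
  18x1 + 79x3 + 22x4 + 207x5 ≤ 390   (crude fibre)
  323x1 + 880x2 + 52x3 + 12x4 + 66x5 ≤ 1561   (ash)
  535x1 + 254x3 + 89x4 + 334x5 ≥ 1199   (crude protein)
  x1, x2, x3, x4, x5 ≥ 0.
The minimum-cost mix takes nothing from limestone, DDGS, maize — only meat-and-bone meal, sunflower meal. There the crude fibre and crude protein constraints are tight.
So meat-and-bone meal = 1.126 kg, sunflower meal = 1.786 kg.
Objective = 0.63·1.126 + 0.34·1.786 = 1.3166.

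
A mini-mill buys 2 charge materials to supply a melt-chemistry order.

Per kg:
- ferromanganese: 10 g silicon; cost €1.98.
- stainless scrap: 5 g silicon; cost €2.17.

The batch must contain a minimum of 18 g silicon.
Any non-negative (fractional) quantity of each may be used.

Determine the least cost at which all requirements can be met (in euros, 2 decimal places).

€3.56

Let x1 = kg of ferromanganese, x2 = kg of stainless scrap.
Minimize 1.98x1 + 2.17x2 s.t.:
  10x1 + 5x2 ≥ 18   (silicon)
  x1, x2 ≥ 0.
At the optimum only ferromanganese is positive (stainless scrap = 0). There the silicon constraint is tight.
That vertex is x1 = 1.8.
Total cost: 1.98·1.8 = 3.5640.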